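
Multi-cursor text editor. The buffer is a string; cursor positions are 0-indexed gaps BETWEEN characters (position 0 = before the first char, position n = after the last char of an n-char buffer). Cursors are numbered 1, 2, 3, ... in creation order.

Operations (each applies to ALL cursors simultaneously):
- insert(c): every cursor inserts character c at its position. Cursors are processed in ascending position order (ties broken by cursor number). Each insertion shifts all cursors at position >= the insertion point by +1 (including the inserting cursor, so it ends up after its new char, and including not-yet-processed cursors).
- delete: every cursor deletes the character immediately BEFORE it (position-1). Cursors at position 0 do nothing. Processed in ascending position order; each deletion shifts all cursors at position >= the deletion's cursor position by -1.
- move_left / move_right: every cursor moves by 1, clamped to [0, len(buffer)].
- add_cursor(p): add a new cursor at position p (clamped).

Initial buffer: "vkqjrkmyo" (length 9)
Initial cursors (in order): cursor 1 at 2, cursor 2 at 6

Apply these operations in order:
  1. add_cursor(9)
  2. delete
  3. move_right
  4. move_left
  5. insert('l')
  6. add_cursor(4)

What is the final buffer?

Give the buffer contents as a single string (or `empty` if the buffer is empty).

After op 1 (add_cursor(9)): buffer="vkqjrkmyo" (len 9), cursors c1@2 c2@6 c3@9, authorship .........
After op 2 (delete): buffer="vqjrmy" (len 6), cursors c1@1 c2@4 c3@6, authorship ......
After op 3 (move_right): buffer="vqjrmy" (len 6), cursors c1@2 c2@5 c3@6, authorship ......
After op 4 (move_left): buffer="vqjrmy" (len 6), cursors c1@1 c2@4 c3@5, authorship ......
After op 5 (insert('l')): buffer="vlqjrlmly" (len 9), cursors c1@2 c2@6 c3@8, authorship .1...2.3.
After op 6 (add_cursor(4)): buffer="vlqjrlmly" (len 9), cursors c1@2 c4@4 c2@6 c3@8, authorship .1...2.3.

Answer: vlqjrlmly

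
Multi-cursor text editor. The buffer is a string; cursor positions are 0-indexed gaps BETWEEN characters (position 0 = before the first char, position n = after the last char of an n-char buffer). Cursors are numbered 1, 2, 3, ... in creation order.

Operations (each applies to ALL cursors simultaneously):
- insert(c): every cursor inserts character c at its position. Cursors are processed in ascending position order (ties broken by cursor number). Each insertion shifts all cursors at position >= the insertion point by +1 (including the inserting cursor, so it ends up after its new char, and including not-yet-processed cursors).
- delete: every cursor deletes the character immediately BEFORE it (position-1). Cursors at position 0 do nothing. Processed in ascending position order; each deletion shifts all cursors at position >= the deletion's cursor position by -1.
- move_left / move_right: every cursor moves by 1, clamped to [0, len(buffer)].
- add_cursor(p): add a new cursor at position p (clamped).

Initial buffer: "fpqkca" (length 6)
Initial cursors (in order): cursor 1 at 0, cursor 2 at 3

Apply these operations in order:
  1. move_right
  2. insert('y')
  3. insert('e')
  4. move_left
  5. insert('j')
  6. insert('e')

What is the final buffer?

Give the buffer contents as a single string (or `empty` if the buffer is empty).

Answer: fyjeepqkyjeeca

Derivation:
After op 1 (move_right): buffer="fpqkca" (len 6), cursors c1@1 c2@4, authorship ......
After op 2 (insert('y')): buffer="fypqkyca" (len 8), cursors c1@2 c2@6, authorship .1...2..
After op 3 (insert('e')): buffer="fyepqkyeca" (len 10), cursors c1@3 c2@8, authorship .11...22..
After op 4 (move_left): buffer="fyepqkyeca" (len 10), cursors c1@2 c2@7, authorship .11...22..
After op 5 (insert('j')): buffer="fyjepqkyjeca" (len 12), cursors c1@3 c2@9, authorship .111...222..
After op 6 (insert('e')): buffer="fyjeepqkyjeeca" (len 14), cursors c1@4 c2@11, authorship .1111...2222..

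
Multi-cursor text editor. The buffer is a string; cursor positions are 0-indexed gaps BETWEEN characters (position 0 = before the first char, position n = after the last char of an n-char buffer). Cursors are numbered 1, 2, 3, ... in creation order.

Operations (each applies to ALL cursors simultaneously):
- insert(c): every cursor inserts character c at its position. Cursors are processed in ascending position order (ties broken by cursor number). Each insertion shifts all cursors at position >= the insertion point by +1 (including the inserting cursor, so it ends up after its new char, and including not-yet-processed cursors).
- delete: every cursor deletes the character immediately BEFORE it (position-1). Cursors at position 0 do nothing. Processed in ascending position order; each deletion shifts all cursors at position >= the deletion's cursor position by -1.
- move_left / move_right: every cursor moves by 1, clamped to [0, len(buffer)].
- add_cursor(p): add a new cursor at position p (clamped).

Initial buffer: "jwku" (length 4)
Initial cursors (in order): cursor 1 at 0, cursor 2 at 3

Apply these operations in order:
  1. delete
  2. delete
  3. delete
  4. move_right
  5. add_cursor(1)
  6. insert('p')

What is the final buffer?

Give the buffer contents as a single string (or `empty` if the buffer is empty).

After op 1 (delete): buffer="jwu" (len 3), cursors c1@0 c2@2, authorship ...
After op 2 (delete): buffer="ju" (len 2), cursors c1@0 c2@1, authorship ..
After op 3 (delete): buffer="u" (len 1), cursors c1@0 c2@0, authorship .
After op 4 (move_right): buffer="u" (len 1), cursors c1@1 c2@1, authorship .
After op 5 (add_cursor(1)): buffer="u" (len 1), cursors c1@1 c2@1 c3@1, authorship .
After op 6 (insert('p')): buffer="uppp" (len 4), cursors c1@4 c2@4 c3@4, authorship .123

Answer: uppp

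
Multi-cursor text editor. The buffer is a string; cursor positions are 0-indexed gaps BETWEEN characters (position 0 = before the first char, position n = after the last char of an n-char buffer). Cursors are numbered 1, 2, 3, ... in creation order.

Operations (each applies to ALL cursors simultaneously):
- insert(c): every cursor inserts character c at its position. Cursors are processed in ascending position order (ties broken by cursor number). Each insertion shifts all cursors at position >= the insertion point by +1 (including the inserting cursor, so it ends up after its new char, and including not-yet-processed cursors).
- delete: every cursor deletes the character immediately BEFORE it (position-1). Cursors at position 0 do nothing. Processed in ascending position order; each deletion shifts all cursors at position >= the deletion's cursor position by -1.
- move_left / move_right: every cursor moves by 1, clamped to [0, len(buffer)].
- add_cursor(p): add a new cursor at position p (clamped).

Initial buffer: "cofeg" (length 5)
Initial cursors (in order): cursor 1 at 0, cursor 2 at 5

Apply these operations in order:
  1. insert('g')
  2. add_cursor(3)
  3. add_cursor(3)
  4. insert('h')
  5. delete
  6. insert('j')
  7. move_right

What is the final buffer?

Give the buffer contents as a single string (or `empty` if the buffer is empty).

After op 1 (insert('g')): buffer="gcofegg" (len 7), cursors c1@1 c2@7, authorship 1.....2
After op 2 (add_cursor(3)): buffer="gcofegg" (len 7), cursors c1@1 c3@3 c2@7, authorship 1.....2
After op 3 (add_cursor(3)): buffer="gcofegg" (len 7), cursors c1@1 c3@3 c4@3 c2@7, authorship 1.....2
After op 4 (insert('h')): buffer="ghcohhfeggh" (len 11), cursors c1@2 c3@6 c4@6 c2@11, authorship 11..34...22
After op 5 (delete): buffer="gcofegg" (len 7), cursors c1@1 c3@3 c4@3 c2@7, authorship 1.....2
After op 6 (insert('j')): buffer="gjcojjfeggj" (len 11), cursors c1@2 c3@6 c4@6 c2@11, authorship 11..34...22
After op 7 (move_right): buffer="gjcojjfeggj" (len 11), cursors c1@3 c3@7 c4@7 c2@11, authorship 11..34...22

Answer: gjcojjfeggj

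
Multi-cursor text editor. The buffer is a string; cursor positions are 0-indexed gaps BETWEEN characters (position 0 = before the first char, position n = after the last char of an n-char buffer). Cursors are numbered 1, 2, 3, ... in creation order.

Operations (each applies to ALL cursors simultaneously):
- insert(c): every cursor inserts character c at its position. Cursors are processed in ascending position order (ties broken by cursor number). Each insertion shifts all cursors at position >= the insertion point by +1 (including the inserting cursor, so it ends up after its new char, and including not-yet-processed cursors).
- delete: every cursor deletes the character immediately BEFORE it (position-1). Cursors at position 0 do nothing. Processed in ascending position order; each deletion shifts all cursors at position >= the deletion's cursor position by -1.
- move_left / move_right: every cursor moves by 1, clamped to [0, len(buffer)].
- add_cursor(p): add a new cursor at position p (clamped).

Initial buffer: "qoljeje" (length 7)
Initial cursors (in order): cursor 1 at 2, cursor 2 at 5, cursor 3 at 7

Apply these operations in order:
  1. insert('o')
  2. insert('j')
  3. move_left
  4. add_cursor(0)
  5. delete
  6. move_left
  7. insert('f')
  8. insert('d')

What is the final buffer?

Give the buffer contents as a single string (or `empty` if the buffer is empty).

After op 1 (insert('o')): buffer="qooljeojeo" (len 10), cursors c1@3 c2@7 c3@10, authorship ..1...2..3
After op 2 (insert('j')): buffer="qoojljeojjeoj" (len 13), cursors c1@4 c2@9 c3@13, authorship ..11...22..33
After op 3 (move_left): buffer="qoojljeojjeoj" (len 13), cursors c1@3 c2@8 c3@12, authorship ..11...22..33
After op 4 (add_cursor(0)): buffer="qoojljeojjeoj" (len 13), cursors c4@0 c1@3 c2@8 c3@12, authorship ..11...22..33
After op 5 (delete): buffer="qojljejjej" (len 10), cursors c4@0 c1@2 c2@6 c3@9, authorship ..1...2..3
After op 6 (move_left): buffer="qojljejjej" (len 10), cursors c4@0 c1@1 c2@5 c3@8, authorship ..1...2..3
After op 7 (insert('f')): buffer="fqfojljfejjfej" (len 14), cursors c4@1 c1@3 c2@8 c3@12, authorship 4.1.1..2.2.3.3
After op 8 (insert('d')): buffer="fdqfdojljfdejjfdej" (len 18), cursors c4@2 c1@5 c2@11 c3@16, authorship 44.11.1..22.2.33.3

Answer: fdqfdojljfdejjfdej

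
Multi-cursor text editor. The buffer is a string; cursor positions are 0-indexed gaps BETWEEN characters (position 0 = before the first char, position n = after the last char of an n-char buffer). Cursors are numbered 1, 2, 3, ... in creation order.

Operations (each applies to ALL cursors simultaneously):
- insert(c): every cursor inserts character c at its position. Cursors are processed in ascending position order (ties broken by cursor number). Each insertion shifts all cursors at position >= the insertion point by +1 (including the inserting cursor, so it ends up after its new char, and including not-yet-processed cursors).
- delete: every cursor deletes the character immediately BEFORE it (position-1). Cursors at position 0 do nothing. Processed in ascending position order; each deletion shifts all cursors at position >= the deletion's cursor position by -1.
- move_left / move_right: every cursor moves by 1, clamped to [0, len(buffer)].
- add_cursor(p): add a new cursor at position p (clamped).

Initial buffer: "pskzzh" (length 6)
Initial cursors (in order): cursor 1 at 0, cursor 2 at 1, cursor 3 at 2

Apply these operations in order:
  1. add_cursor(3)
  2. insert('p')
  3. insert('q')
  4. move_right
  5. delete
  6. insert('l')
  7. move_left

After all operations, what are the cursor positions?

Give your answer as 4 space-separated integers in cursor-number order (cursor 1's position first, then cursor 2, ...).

Answer: 2 5 8 11

Derivation:
After op 1 (add_cursor(3)): buffer="pskzzh" (len 6), cursors c1@0 c2@1 c3@2 c4@3, authorship ......
After op 2 (insert('p')): buffer="pppspkpzzh" (len 10), cursors c1@1 c2@3 c3@5 c4@7, authorship 1.2.3.4...
After op 3 (insert('q')): buffer="pqppqspqkpqzzh" (len 14), cursors c1@2 c2@5 c3@8 c4@11, authorship 11.22.33.44...
After op 4 (move_right): buffer="pqppqspqkpqzzh" (len 14), cursors c1@3 c2@6 c3@9 c4@12, authorship 11.22.33.44...
After op 5 (delete): buffer="pqpqpqpqzh" (len 10), cursors c1@2 c2@4 c3@6 c4@8, authorship 11223344..
After op 6 (insert('l')): buffer="pqlpqlpqlpqlzh" (len 14), cursors c1@3 c2@6 c3@9 c4@12, authorship 111222333444..
After op 7 (move_left): buffer="pqlpqlpqlpqlzh" (len 14), cursors c1@2 c2@5 c3@8 c4@11, authorship 111222333444..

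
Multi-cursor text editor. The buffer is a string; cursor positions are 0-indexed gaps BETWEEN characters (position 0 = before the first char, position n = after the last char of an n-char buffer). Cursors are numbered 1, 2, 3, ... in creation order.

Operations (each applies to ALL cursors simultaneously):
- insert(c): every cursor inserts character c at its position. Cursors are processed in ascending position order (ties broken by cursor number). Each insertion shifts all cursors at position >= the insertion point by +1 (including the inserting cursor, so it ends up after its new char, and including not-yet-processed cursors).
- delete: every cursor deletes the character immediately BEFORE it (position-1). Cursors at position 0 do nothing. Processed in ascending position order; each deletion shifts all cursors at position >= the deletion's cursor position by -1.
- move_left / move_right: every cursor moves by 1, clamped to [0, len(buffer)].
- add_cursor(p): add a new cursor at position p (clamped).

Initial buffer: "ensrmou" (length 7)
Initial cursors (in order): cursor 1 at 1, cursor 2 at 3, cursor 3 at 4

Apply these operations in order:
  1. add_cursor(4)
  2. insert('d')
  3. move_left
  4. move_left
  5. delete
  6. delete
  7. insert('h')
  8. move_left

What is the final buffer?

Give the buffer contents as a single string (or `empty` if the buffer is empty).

Answer: hhhhddmou

Derivation:
After op 1 (add_cursor(4)): buffer="ensrmou" (len 7), cursors c1@1 c2@3 c3@4 c4@4, authorship .......
After op 2 (insert('d')): buffer="ednsdrddmou" (len 11), cursors c1@2 c2@5 c3@8 c4@8, authorship .1..2.34...
After op 3 (move_left): buffer="ednsdrddmou" (len 11), cursors c1@1 c2@4 c3@7 c4@7, authorship .1..2.34...
After op 4 (move_left): buffer="ednsdrddmou" (len 11), cursors c1@0 c2@3 c3@6 c4@6, authorship .1..2.34...
After op 5 (delete): buffer="edsddmou" (len 8), cursors c1@0 c2@2 c3@3 c4@3, authorship .1.34...
After op 6 (delete): buffer="ddmou" (len 5), cursors c1@0 c2@0 c3@0 c4@0, authorship 34...
After op 7 (insert('h')): buffer="hhhhddmou" (len 9), cursors c1@4 c2@4 c3@4 c4@4, authorship 123434...
After op 8 (move_left): buffer="hhhhddmou" (len 9), cursors c1@3 c2@3 c3@3 c4@3, authorship 123434...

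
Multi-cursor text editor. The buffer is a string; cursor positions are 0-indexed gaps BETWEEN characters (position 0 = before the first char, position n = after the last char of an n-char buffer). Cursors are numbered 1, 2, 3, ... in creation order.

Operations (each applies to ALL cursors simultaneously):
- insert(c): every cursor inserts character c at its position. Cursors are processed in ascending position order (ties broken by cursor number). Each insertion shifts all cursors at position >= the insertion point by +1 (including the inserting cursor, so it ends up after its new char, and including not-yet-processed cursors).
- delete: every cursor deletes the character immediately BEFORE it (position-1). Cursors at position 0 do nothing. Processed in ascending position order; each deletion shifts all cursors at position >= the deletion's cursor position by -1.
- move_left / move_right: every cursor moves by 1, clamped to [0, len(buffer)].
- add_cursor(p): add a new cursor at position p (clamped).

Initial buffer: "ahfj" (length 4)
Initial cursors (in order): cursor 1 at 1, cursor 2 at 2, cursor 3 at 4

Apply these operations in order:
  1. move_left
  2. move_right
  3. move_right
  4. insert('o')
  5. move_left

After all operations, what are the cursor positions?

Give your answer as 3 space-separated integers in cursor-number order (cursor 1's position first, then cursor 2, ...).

After op 1 (move_left): buffer="ahfj" (len 4), cursors c1@0 c2@1 c3@3, authorship ....
After op 2 (move_right): buffer="ahfj" (len 4), cursors c1@1 c2@2 c3@4, authorship ....
After op 3 (move_right): buffer="ahfj" (len 4), cursors c1@2 c2@3 c3@4, authorship ....
After op 4 (insert('o')): buffer="ahofojo" (len 7), cursors c1@3 c2@5 c3@7, authorship ..1.2.3
After op 5 (move_left): buffer="ahofojo" (len 7), cursors c1@2 c2@4 c3@6, authorship ..1.2.3

Answer: 2 4 6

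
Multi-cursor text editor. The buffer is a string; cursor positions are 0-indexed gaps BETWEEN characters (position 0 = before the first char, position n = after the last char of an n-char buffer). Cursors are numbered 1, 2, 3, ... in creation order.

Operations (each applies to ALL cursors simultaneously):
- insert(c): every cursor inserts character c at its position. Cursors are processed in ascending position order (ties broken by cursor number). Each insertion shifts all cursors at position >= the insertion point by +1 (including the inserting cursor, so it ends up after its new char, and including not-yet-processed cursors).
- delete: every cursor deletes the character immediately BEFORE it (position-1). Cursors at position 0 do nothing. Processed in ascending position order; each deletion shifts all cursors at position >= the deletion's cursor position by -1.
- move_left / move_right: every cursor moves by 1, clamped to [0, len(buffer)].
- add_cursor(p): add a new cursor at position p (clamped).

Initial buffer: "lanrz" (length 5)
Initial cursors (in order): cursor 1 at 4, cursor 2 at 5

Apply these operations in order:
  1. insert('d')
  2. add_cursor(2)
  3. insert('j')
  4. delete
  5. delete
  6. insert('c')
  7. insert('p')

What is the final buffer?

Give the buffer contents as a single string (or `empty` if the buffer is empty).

After op 1 (insert('d')): buffer="lanrdzd" (len 7), cursors c1@5 c2@7, authorship ....1.2
After op 2 (add_cursor(2)): buffer="lanrdzd" (len 7), cursors c3@2 c1@5 c2@7, authorship ....1.2
After op 3 (insert('j')): buffer="lajnrdjzdj" (len 10), cursors c3@3 c1@7 c2@10, authorship ..3..11.22
After op 4 (delete): buffer="lanrdzd" (len 7), cursors c3@2 c1@5 c2@7, authorship ....1.2
After op 5 (delete): buffer="lnrz" (len 4), cursors c3@1 c1@3 c2@4, authorship ....
After op 6 (insert('c')): buffer="lcnrczc" (len 7), cursors c3@2 c1@5 c2@7, authorship .3..1.2
After op 7 (insert('p')): buffer="lcpnrcpzcp" (len 10), cursors c3@3 c1@7 c2@10, authorship .33..11.22

Answer: lcpnrcpzcp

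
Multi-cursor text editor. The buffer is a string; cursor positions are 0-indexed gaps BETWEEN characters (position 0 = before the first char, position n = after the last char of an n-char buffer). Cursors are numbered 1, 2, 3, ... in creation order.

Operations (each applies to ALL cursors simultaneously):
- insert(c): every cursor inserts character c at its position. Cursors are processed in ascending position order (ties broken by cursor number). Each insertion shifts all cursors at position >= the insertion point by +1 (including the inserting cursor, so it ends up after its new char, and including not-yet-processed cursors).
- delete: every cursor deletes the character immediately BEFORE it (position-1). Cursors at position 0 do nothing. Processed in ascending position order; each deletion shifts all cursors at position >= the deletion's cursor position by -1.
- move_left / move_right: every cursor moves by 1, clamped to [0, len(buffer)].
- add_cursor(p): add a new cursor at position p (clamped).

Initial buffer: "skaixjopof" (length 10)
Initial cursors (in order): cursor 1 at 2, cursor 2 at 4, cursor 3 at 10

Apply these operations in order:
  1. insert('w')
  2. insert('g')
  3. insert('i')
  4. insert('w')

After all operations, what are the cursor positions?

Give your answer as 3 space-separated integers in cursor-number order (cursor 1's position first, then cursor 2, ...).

Answer: 6 12 22

Derivation:
After op 1 (insert('w')): buffer="skwaiwxjopofw" (len 13), cursors c1@3 c2@6 c3@13, authorship ..1..2......3
After op 2 (insert('g')): buffer="skwgaiwgxjopofwg" (len 16), cursors c1@4 c2@8 c3@16, authorship ..11..22......33
After op 3 (insert('i')): buffer="skwgiaiwgixjopofwgi" (len 19), cursors c1@5 c2@10 c3@19, authorship ..111..222......333
After op 4 (insert('w')): buffer="skwgiwaiwgiwxjopofwgiw" (len 22), cursors c1@6 c2@12 c3@22, authorship ..1111..2222......3333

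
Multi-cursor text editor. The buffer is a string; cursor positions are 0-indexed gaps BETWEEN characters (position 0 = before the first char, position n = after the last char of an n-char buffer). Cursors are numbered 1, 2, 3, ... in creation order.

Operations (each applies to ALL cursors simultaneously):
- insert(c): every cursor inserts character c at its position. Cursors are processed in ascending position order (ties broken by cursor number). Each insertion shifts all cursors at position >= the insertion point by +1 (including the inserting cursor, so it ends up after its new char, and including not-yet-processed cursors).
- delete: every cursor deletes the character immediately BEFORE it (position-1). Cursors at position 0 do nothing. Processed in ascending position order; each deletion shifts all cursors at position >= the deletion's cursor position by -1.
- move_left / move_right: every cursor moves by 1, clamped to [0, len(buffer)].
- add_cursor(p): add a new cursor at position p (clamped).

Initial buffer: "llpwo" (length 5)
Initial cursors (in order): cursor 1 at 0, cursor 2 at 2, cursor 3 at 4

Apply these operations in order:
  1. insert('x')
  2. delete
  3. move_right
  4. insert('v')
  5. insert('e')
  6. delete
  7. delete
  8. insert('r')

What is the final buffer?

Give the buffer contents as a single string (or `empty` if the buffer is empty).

After op 1 (insert('x')): buffer="xllxpwxo" (len 8), cursors c1@1 c2@4 c3@7, authorship 1..2..3.
After op 2 (delete): buffer="llpwo" (len 5), cursors c1@0 c2@2 c3@4, authorship .....
After op 3 (move_right): buffer="llpwo" (len 5), cursors c1@1 c2@3 c3@5, authorship .....
After op 4 (insert('v')): buffer="lvlpvwov" (len 8), cursors c1@2 c2@5 c3@8, authorship .1..2..3
After op 5 (insert('e')): buffer="lvelpvewove" (len 11), cursors c1@3 c2@7 c3@11, authorship .11..22..33
After op 6 (delete): buffer="lvlpvwov" (len 8), cursors c1@2 c2@5 c3@8, authorship .1..2..3
After op 7 (delete): buffer="llpwo" (len 5), cursors c1@1 c2@3 c3@5, authorship .....
After op 8 (insert('r')): buffer="lrlprwor" (len 8), cursors c1@2 c2@5 c3@8, authorship .1..2..3

Answer: lrlprwor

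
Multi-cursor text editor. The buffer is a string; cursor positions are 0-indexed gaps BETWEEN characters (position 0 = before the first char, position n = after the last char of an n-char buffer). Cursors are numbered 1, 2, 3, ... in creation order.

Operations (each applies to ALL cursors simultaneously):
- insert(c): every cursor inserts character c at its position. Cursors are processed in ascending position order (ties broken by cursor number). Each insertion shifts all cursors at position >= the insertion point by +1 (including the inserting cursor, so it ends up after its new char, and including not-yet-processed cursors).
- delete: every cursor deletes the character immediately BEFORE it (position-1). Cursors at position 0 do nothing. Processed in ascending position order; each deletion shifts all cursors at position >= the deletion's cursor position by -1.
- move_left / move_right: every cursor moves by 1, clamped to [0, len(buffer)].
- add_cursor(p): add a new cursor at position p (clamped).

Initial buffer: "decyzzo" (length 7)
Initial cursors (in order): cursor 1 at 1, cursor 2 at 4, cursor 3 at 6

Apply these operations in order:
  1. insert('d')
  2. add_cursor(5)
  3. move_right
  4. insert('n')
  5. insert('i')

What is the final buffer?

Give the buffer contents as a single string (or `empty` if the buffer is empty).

Answer: ddenicydniznizdoni

Derivation:
After op 1 (insert('d')): buffer="ddecydzzdo" (len 10), cursors c1@2 c2@6 c3@9, authorship .1...2..3.
After op 2 (add_cursor(5)): buffer="ddecydzzdo" (len 10), cursors c1@2 c4@5 c2@6 c3@9, authorship .1...2..3.
After op 3 (move_right): buffer="ddecydzzdo" (len 10), cursors c1@3 c4@6 c2@7 c3@10, authorship .1...2..3.
After op 4 (insert('n')): buffer="ddencydnznzdon" (len 14), cursors c1@4 c4@8 c2@10 c3@14, authorship .1.1..24.2.3.3
After op 5 (insert('i')): buffer="ddenicydniznizdoni" (len 18), cursors c1@5 c4@10 c2@13 c3@18, authorship .1.11..244.22.3.33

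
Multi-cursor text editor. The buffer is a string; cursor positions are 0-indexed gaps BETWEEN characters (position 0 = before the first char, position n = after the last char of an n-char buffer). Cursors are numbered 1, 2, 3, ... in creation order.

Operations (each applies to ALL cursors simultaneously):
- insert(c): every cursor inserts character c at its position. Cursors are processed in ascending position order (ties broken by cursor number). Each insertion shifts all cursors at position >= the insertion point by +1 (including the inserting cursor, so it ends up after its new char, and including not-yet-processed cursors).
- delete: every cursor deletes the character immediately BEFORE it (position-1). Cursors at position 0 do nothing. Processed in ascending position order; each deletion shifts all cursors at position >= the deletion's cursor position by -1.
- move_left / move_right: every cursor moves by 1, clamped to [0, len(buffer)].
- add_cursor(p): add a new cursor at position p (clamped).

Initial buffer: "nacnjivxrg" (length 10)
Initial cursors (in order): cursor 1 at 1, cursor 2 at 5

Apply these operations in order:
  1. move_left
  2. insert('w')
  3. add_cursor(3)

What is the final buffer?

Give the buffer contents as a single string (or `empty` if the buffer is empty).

After op 1 (move_left): buffer="nacnjivxrg" (len 10), cursors c1@0 c2@4, authorship ..........
After op 2 (insert('w')): buffer="wnacnwjivxrg" (len 12), cursors c1@1 c2@6, authorship 1....2......
After op 3 (add_cursor(3)): buffer="wnacnwjivxrg" (len 12), cursors c1@1 c3@3 c2@6, authorship 1....2......

Answer: wnacnwjivxrg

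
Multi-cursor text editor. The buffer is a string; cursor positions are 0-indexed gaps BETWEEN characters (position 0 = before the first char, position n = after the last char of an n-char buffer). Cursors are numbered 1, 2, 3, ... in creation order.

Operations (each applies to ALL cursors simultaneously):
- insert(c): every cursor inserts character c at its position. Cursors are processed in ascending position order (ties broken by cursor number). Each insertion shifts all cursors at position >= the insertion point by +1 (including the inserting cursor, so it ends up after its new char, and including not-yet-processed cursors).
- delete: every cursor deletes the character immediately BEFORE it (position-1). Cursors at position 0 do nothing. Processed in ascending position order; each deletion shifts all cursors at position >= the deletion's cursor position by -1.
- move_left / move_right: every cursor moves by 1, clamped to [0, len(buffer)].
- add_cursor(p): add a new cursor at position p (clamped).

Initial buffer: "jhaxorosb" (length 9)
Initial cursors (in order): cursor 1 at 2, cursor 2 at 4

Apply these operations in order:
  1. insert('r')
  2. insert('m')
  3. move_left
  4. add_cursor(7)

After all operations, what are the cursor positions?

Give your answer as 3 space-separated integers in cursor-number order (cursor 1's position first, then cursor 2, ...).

After op 1 (insert('r')): buffer="jhraxrorosb" (len 11), cursors c1@3 c2@6, authorship ..1..2.....
After op 2 (insert('m')): buffer="jhrmaxrmorosb" (len 13), cursors c1@4 c2@8, authorship ..11..22.....
After op 3 (move_left): buffer="jhrmaxrmorosb" (len 13), cursors c1@3 c2@7, authorship ..11..22.....
After op 4 (add_cursor(7)): buffer="jhrmaxrmorosb" (len 13), cursors c1@3 c2@7 c3@7, authorship ..11..22.....

Answer: 3 7 7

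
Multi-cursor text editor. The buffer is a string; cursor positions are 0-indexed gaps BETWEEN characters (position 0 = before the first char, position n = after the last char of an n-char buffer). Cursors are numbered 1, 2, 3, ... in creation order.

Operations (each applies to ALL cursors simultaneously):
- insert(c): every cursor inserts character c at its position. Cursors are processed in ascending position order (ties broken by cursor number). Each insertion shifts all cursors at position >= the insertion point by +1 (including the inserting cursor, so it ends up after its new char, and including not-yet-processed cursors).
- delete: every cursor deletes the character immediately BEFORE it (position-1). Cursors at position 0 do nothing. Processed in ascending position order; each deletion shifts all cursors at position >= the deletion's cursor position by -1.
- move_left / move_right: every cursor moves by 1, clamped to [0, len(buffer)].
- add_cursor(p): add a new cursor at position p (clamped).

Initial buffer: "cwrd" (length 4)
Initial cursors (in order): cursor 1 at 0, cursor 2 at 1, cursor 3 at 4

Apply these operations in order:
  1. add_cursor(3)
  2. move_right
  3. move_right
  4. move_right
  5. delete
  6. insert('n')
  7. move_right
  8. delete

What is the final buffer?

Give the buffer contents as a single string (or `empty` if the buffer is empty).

Answer: empty

Derivation:
After op 1 (add_cursor(3)): buffer="cwrd" (len 4), cursors c1@0 c2@1 c4@3 c3@4, authorship ....
After op 2 (move_right): buffer="cwrd" (len 4), cursors c1@1 c2@2 c3@4 c4@4, authorship ....
After op 3 (move_right): buffer="cwrd" (len 4), cursors c1@2 c2@3 c3@4 c4@4, authorship ....
After op 4 (move_right): buffer="cwrd" (len 4), cursors c1@3 c2@4 c3@4 c4@4, authorship ....
After op 5 (delete): buffer="" (len 0), cursors c1@0 c2@0 c3@0 c4@0, authorship 
After op 6 (insert('n')): buffer="nnnn" (len 4), cursors c1@4 c2@4 c3@4 c4@4, authorship 1234
After op 7 (move_right): buffer="nnnn" (len 4), cursors c1@4 c2@4 c3@4 c4@4, authorship 1234
After op 8 (delete): buffer="" (len 0), cursors c1@0 c2@0 c3@0 c4@0, authorship 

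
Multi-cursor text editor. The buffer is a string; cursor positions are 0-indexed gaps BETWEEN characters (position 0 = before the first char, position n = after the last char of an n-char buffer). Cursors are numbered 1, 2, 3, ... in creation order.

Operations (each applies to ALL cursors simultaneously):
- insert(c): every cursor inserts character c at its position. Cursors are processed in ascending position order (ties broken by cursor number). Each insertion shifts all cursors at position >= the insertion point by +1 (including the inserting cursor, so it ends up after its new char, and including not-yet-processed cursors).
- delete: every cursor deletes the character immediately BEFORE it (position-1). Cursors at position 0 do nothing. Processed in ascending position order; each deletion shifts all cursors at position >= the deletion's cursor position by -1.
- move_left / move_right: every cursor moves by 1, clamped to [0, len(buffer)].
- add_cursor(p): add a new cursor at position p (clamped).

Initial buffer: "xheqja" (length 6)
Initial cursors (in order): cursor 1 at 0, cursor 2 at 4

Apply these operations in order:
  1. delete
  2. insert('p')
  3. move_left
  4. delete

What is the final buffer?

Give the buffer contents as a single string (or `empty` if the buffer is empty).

Answer: pxhpja

Derivation:
After op 1 (delete): buffer="xheja" (len 5), cursors c1@0 c2@3, authorship .....
After op 2 (insert('p')): buffer="pxhepja" (len 7), cursors c1@1 c2@5, authorship 1...2..
After op 3 (move_left): buffer="pxhepja" (len 7), cursors c1@0 c2@4, authorship 1...2..
After op 4 (delete): buffer="pxhpja" (len 6), cursors c1@0 c2@3, authorship 1..2..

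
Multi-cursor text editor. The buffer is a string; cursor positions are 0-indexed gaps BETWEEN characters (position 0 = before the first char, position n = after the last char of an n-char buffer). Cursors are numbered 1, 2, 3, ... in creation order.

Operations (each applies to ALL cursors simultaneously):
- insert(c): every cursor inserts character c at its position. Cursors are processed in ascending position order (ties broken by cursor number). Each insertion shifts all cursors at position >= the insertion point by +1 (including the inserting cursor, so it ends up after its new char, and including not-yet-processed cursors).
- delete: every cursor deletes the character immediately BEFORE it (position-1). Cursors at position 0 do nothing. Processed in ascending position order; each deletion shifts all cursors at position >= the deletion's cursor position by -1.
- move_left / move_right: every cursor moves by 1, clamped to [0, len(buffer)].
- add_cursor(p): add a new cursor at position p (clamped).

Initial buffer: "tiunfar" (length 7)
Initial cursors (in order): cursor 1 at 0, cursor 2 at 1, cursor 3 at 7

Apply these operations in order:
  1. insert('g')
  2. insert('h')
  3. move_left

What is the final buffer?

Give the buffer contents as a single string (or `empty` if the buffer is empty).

After op 1 (insert('g')): buffer="gtgiunfarg" (len 10), cursors c1@1 c2@3 c3@10, authorship 1.2......3
After op 2 (insert('h')): buffer="ghtghiunfargh" (len 13), cursors c1@2 c2@5 c3@13, authorship 11.22......33
After op 3 (move_left): buffer="ghtghiunfargh" (len 13), cursors c1@1 c2@4 c3@12, authorship 11.22......33

Answer: ghtghiunfargh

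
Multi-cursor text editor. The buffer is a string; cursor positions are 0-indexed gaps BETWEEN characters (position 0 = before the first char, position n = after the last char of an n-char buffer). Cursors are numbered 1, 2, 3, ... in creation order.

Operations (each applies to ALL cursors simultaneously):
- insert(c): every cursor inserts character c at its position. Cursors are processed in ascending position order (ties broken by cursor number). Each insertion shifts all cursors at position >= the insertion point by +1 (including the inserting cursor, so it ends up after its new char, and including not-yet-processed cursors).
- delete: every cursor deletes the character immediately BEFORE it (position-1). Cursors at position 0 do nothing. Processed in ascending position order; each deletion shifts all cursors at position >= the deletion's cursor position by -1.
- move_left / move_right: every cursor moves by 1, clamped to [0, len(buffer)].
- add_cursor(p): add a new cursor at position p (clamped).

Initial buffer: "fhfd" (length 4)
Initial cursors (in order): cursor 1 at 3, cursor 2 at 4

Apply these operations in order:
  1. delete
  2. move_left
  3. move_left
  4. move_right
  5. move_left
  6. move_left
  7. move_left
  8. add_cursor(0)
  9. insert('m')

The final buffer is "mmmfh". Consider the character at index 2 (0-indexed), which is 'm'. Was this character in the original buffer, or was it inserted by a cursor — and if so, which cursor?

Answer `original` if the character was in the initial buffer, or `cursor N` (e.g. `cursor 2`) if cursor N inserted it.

Answer: cursor 3

Derivation:
After op 1 (delete): buffer="fh" (len 2), cursors c1@2 c2@2, authorship ..
After op 2 (move_left): buffer="fh" (len 2), cursors c1@1 c2@1, authorship ..
After op 3 (move_left): buffer="fh" (len 2), cursors c1@0 c2@0, authorship ..
After op 4 (move_right): buffer="fh" (len 2), cursors c1@1 c2@1, authorship ..
After op 5 (move_left): buffer="fh" (len 2), cursors c1@0 c2@0, authorship ..
After op 6 (move_left): buffer="fh" (len 2), cursors c1@0 c2@0, authorship ..
After op 7 (move_left): buffer="fh" (len 2), cursors c1@0 c2@0, authorship ..
After op 8 (add_cursor(0)): buffer="fh" (len 2), cursors c1@0 c2@0 c3@0, authorship ..
After op 9 (insert('m')): buffer="mmmfh" (len 5), cursors c1@3 c2@3 c3@3, authorship 123..
Authorship (.=original, N=cursor N): 1 2 3 . .
Index 2: author = 3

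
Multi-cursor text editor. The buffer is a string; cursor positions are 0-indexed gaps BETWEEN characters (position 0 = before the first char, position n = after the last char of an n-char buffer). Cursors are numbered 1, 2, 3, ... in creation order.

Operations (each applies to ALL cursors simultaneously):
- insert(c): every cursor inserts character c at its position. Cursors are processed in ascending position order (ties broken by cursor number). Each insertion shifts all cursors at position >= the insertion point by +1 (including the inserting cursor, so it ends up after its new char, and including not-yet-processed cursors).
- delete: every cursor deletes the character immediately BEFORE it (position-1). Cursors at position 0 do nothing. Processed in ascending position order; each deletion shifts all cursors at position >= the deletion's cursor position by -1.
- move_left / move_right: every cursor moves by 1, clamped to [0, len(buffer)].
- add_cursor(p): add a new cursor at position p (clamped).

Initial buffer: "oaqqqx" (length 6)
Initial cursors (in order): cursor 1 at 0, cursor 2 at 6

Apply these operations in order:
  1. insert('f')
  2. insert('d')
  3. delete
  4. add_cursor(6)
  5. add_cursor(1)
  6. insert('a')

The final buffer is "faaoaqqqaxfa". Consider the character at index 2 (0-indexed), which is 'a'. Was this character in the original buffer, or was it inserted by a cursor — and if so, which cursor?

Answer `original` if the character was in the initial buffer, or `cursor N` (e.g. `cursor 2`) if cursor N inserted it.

Answer: cursor 4

Derivation:
After op 1 (insert('f')): buffer="foaqqqxf" (len 8), cursors c1@1 c2@8, authorship 1......2
After op 2 (insert('d')): buffer="fdoaqqqxfd" (len 10), cursors c1@2 c2@10, authorship 11......22
After op 3 (delete): buffer="foaqqqxf" (len 8), cursors c1@1 c2@8, authorship 1......2
After op 4 (add_cursor(6)): buffer="foaqqqxf" (len 8), cursors c1@1 c3@6 c2@8, authorship 1......2
After op 5 (add_cursor(1)): buffer="foaqqqxf" (len 8), cursors c1@1 c4@1 c3@6 c2@8, authorship 1......2
After op 6 (insert('a')): buffer="faaoaqqqaxfa" (len 12), cursors c1@3 c4@3 c3@9 c2@12, authorship 114.....3.22
Authorship (.=original, N=cursor N): 1 1 4 . . . . . 3 . 2 2
Index 2: author = 4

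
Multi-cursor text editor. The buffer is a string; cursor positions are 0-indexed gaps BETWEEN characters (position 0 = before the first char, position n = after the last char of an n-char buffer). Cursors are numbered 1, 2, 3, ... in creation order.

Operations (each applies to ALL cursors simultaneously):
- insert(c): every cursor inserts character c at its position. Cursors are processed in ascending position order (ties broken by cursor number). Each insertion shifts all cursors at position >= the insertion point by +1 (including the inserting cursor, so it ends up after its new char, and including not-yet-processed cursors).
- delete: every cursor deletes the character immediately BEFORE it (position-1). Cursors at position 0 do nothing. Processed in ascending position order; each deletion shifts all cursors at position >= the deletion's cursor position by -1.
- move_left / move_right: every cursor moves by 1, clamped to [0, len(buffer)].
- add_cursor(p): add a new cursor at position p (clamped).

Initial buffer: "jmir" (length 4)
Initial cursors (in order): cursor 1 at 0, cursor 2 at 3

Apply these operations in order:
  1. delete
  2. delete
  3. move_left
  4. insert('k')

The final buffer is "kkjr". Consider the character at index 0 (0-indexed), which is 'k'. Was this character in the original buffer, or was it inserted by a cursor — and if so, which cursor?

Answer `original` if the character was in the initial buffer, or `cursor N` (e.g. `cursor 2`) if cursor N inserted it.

Answer: cursor 1

Derivation:
After op 1 (delete): buffer="jmr" (len 3), cursors c1@0 c2@2, authorship ...
After op 2 (delete): buffer="jr" (len 2), cursors c1@0 c2@1, authorship ..
After op 3 (move_left): buffer="jr" (len 2), cursors c1@0 c2@0, authorship ..
After op 4 (insert('k')): buffer="kkjr" (len 4), cursors c1@2 c2@2, authorship 12..
Authorship (.=original, N=cursor N): 1 2 . .
Index 0: author = 1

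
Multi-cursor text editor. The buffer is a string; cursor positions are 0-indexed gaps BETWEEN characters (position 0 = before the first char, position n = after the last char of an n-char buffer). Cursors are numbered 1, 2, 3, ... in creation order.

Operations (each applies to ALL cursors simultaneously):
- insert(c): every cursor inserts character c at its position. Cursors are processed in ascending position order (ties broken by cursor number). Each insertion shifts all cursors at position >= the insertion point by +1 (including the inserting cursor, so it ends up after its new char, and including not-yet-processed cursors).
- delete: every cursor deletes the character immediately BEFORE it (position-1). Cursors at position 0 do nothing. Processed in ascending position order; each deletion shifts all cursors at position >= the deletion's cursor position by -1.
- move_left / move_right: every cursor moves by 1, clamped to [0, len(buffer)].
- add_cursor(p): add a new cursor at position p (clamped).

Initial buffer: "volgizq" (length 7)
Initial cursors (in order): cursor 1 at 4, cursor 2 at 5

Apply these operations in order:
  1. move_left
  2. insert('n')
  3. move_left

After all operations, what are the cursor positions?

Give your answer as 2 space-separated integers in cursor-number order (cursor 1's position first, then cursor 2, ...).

After op 1 (move_left): buffer="volgizq" (len 7), cursors c1@3 c2@4, authorship .......
After op 2 (insert('n')): buffer="volngnizq" (len 9), cursors c1@4 c2@6, authorship ...1.2...
After op 3 (move_left): buffer="volngnizq" (len 9), cursors c1@3 c2@5, authorship ...1.2...

Answer: 3 5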